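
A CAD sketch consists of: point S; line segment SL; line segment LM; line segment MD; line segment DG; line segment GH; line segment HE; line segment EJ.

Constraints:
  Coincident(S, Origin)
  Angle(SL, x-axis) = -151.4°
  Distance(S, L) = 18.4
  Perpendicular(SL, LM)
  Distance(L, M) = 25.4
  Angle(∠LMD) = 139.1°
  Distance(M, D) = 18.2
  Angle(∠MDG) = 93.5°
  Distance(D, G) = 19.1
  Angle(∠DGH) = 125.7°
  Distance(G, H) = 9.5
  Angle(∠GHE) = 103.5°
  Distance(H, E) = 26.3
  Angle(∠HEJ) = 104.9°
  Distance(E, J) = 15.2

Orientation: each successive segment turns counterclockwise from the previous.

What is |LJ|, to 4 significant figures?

26.89

∠GHE = 103.5° gives HE at -163.2° from the x-axis; with |HE| = 26.3, E = (-9.151, -19.43). ∠HEJ = 104.9° gives EJ at -88.10° from the x-axis; with |EJ| = 15.2, J = (-8.647, -34.62). Then |LJ| = |J − L| = 26.89.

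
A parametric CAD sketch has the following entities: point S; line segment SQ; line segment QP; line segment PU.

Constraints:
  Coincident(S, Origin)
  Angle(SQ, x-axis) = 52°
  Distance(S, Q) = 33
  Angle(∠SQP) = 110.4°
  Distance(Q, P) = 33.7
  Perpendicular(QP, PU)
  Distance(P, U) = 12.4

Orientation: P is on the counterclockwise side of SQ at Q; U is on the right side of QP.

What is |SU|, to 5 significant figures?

62.616

S is at the origin; SQ runs at 52.0° with length 33.0, so Q = 33.0·(cos 52.0°, sin 52.0°) = (20.317, 26.004). ∠SQP = 110.4°, so QP runs at 52.0° + (180° − 110.4°) = 121.60° from the x-axis; with |QP| = 33.7, P = Q + 33.7·(cos 121.60°, sin 121.60°) = (2.6585, 54.708). QP ⟂ PU; with |PU| = 12.4 on the right of QP, U = P + 12.4·(0.85173, 0.52399) = (13.220, 61.205). Then |SU| = |U − S| = 62.616.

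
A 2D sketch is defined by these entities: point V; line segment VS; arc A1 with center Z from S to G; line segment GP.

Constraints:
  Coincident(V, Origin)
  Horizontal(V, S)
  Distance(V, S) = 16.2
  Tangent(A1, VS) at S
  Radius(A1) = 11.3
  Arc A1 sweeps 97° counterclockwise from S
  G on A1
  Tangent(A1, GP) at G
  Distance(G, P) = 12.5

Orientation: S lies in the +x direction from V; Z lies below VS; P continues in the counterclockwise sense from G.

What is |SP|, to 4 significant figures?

26.89

V is at the origin; V and S share the same y with |VS| = 16.2 and S on the +x side, so S = (16.20, 0.000). A1 meets VS tangentially, so ZS is at right angles to VS, so Z = S + (0, -11.3) = (16.20, -11.30). On A1, S sits at bearing 90° from Z; a 97° counterclockwise sweep puts G at bearing 187°, so G = Z + 11.3·(cos 187°, sin 187°) = (4.984, -12.68). Since A1 is tangent to GP there, ZG ⟂ GP, so GP runs along (−sin 187°, cos 187°); with |GP| = 12.5, P = (6.508, -25.08). Then |SP| = |P − S| = 26.89.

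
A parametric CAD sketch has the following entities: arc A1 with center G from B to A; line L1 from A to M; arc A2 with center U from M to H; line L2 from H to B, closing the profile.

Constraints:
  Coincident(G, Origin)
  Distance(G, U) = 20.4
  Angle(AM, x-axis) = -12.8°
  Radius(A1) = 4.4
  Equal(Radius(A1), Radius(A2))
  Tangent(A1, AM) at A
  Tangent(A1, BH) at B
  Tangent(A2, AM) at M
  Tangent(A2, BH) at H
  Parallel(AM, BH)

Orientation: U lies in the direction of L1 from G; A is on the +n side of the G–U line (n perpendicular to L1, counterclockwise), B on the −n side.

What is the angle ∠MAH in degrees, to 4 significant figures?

23.33°

The slot axis is L1's direction at -12.8°, so u = (cos -12.8°, sin -12.8°) = (0.9751, -0.2215) and n = (−sin -12.8°, cos -12.8°) = (0.2215, 0.9751). G is at the origin and U lies 20.4 along u from G, so U = 20.4·u = (19.89, -4.520). Tangency of A1 to both parallel lines with radius 4.4 puts A and B at G ± 4.4·n: A = (0.9748, 4.291), B = (-0.9748, -4.291). Equal radii place M and H the same way about U: M = U + 4.4·n = (20.87, -0.2289), H = U − 4.4·n = (18.92, -8.810). Then cos ∠MAH = AM·AH / (|AM||AH|), giving 23.33°.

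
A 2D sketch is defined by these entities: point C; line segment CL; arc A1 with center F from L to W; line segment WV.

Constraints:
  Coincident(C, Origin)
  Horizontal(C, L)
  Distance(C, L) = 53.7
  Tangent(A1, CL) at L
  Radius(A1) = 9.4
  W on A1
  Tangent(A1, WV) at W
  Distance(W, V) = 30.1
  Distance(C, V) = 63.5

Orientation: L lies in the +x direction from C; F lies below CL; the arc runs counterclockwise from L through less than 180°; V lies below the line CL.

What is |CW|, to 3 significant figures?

45.7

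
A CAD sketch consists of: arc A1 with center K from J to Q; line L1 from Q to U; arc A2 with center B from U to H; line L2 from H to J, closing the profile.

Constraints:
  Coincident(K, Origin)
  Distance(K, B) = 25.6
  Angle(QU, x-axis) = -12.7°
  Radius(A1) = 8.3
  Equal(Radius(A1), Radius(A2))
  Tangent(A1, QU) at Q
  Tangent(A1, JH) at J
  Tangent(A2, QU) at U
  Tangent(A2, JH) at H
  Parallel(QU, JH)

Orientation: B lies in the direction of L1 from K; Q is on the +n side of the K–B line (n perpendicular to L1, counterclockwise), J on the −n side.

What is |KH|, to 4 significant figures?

26.91

Tangency of A1 to both parallel lines with radius 8.3 puts Q and J at K ± 8.3·n: Q = (1.825, 8.097), J = (-1.825, -8.097). Equal radii place U and H the same way about B: U = B + 8.3·n = (26.80, 2.469), H = B − 8.3·n = (23.15, -13.72). Then |KH| = |H − K| = 26.91.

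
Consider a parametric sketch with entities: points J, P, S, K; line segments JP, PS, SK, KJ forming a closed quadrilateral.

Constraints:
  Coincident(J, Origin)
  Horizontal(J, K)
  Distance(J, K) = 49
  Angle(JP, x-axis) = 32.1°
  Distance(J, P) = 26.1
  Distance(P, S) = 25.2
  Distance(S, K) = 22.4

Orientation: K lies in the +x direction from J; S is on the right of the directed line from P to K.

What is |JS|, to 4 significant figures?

30.91

Checks: |PS| = 25.20 ✓; |SK| = 22.40 ✓.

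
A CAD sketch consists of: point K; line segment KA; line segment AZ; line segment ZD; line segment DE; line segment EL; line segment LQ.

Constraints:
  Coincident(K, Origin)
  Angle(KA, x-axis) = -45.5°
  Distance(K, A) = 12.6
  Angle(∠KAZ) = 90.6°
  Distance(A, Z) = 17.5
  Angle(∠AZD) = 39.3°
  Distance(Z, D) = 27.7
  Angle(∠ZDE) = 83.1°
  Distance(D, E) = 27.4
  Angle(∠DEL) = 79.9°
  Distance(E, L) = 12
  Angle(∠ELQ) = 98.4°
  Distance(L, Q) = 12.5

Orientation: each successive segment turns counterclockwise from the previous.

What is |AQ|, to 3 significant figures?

1.28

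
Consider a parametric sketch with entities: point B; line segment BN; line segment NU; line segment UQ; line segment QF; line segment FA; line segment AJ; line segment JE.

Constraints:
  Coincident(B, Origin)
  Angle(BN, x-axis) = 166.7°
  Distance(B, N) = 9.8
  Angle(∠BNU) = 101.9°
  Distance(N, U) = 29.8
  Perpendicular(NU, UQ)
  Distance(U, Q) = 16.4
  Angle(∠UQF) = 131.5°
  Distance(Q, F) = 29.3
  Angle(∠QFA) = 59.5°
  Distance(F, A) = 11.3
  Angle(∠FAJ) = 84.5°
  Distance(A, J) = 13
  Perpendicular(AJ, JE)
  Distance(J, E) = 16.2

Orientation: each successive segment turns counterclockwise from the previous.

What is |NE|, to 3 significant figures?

44.5

∠FAJ = 84.5° gives AJ at -121° from the x-axis; with |AJ| = 13.0, J = (3.77, -24.6). AJ is perpendicular to JE, so JE runs at -30.7°; with |JE| = 16.2, E = (17.7, -32.9). Then |NE| = |E − N| = 44.5.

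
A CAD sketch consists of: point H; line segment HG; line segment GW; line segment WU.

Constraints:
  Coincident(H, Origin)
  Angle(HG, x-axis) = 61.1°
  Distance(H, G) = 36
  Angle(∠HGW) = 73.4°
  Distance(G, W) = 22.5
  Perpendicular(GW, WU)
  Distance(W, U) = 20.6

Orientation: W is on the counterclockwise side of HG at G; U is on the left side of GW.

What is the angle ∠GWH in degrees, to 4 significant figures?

70.50°

H is at the origin; HG runs at 61.1° with length 36.0, so G = 36.0·(cos 61.1°, sin 61.1°) = (17.40, 31.52). ∠HGW = 73.4°, so GW runs at 61.1° + (180° − 73.4°) = 167.7° from the x-axis; with |GW| = 22.5, W = G + 22.5·(cos 167.7°, sin 167.7°) = (-4.585, 36.31). Then cos ∠GWH = WG·WH / (|WG||WH|), giving 70.50°.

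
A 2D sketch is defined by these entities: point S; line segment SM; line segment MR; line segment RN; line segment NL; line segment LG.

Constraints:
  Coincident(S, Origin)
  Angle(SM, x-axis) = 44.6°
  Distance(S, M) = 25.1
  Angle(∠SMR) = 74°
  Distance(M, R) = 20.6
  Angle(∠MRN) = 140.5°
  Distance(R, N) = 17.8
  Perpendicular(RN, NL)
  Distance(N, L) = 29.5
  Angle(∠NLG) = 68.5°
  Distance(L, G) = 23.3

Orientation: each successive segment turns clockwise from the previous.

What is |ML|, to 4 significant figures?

37.47

∠MRN = 140.5° gives RN at -100.9° from the x-axis; with |RN| = 17.8, N = (24.37, -17.94). RN is perpendicular to NL, so NL runs at 169.1°; with |NL| = 29.5, L = (-4.601, -12.36). Then |ML| = |L − M| = 37.47.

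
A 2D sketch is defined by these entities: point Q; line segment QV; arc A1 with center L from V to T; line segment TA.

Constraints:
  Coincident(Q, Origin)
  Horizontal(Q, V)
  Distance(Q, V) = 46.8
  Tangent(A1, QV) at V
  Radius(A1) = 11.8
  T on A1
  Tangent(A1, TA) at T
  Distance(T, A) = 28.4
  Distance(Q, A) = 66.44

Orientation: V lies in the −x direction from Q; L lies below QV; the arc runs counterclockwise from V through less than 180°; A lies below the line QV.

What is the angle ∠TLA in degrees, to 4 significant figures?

67.44°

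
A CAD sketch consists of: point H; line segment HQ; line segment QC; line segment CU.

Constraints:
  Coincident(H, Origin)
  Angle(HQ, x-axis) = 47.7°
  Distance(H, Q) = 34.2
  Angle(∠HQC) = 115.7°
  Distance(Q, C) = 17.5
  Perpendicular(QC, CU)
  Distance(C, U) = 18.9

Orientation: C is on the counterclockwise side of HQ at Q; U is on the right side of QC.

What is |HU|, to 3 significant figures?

59.3

∠HQC = 115.7°, so QC runs at 47.7° + (180° − 115.7°) = 112° from the x-axis; with |QC| = 17.5, C = Q + 17.5·(cos 112°, sin 112°) = (16.5, 41.5). QC is perpendicular to CU; with |CU| = 18.9 on the right of QC, U = C + 18.9·(0.927, 0.375) = (34.0, 48.6). Then |HU| = |U − H| = 59.3.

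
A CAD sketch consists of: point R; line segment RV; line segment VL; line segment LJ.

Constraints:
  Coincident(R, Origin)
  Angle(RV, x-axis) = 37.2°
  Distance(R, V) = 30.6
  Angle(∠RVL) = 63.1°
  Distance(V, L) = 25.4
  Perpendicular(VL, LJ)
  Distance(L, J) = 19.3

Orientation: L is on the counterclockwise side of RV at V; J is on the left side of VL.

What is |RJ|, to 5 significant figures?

14.048

R is at the origin; RV runs at 37.2° with length 30.6, so V = 30.6·(cos 37.2°, sin 37.2°) = (24.374, 18.501). ∠RVL = 63.1°, so VL runs at 37.2° + (180° − 63.1°) = 154.10° from the x-axis; with |VL| = 25.4, L = V + 25.4·(cos 154.10°, sin 154.10°) = (1.5250, 29.595). The perpendicularity gives LJ at right angles to VL; with |LJ| = 19.3 on the left of VL, J = L + 19.3·(-0.43680, -0.89956) = (-6.9052, 12.234). Then |RJ| = |J − R| = 14.048.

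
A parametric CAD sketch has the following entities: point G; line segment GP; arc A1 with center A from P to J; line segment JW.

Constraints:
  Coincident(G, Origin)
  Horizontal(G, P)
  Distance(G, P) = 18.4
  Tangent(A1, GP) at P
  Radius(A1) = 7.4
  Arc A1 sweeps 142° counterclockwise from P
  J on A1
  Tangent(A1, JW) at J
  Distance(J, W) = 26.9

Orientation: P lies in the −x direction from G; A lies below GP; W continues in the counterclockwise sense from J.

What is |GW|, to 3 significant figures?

29.8

G is at the origin; GP is horizontal with |GP| = 18.4 and P on the −x side, so P = (-18.4, 0.00). Tangency of A1 to GP means the radius AP is perpendicular to GP, so A = P + (0, -7.4) = (-18.4, -7.40). On A1, P sits at bearing 90° from A; a 142° counterclockwise sweep puts J at bearing 232°, so J = A + 7.4·(cos 232°, sin 232°) = (-23.0, -13.2). A1 meets JW tangentially, so AJ is at right angles to JW, so JW runs along (−sin 232°, cos 232°); with |JW| = 26.9, W = (-1.76, -29.8). Then |GW| = |W − G| = 29.8.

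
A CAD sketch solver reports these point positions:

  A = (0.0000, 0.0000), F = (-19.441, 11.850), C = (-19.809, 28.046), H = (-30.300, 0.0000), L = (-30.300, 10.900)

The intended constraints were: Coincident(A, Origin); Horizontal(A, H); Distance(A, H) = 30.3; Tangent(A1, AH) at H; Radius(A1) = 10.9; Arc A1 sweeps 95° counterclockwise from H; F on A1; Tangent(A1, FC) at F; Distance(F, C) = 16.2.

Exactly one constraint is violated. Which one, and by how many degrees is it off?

Tangent(A1, FC) at F — off by 3.70°.

A = (0.00, 0.00) ✓; A.y = 0.00, H.y = 0.00 ✓; |AH| = 30.30 ✓; ∠(LH, HA) = 90.00° ✓; |LH| = 10.90 ✓; bearing(L→F) − bearing(L→H) = 95.00° ✓; |LF| = 10.90 ✓; ∠(LF, FC) = 93.70° ✗; |FC| = 16.20 ✓.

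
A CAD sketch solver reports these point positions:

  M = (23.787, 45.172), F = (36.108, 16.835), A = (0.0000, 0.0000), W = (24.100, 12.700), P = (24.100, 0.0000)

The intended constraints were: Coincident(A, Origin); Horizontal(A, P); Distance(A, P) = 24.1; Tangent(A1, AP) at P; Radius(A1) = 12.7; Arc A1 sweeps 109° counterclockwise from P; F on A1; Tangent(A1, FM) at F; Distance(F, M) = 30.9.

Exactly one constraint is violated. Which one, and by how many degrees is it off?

Tangent(A1, FM) at F — off by 4.50°.

A = (0.00, 0.00) ✓; A.y = 0.00, P.y = 0.00 ✓; |AP| = 24.10 ✓; ∠(WP, PA) = 90.00° ✓; |WP| = 12.70 ✓; bearing(W→F) − bearing(W→P) = 109.0° ✓; |WF| = 12.70 ✓; ∠(WF, FM) = 85.50° ✗; |FM| = 30.90 ✓.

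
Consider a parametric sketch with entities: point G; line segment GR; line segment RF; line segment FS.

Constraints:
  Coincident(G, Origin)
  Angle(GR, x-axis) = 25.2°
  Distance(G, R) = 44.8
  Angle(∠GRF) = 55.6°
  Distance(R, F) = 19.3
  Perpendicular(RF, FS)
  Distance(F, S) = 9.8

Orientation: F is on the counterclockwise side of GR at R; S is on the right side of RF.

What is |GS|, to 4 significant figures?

47.15

∠GRF = 55.6°, so RF runs at 25.2° + (180° − 55.6°) = 149.6° from the x-axis; with |RF| = 19.3, F = R + 19.3·(cos 149.6°, sin 149.6°) = (23.89, 28.84). RF ⟂ FS; with |FS| = 9.8 on the right of RF, S = F + 9.8·(0.5060, 0.8625) = (28.85, 37.29). Then |GS| = |S − G| = 47.15.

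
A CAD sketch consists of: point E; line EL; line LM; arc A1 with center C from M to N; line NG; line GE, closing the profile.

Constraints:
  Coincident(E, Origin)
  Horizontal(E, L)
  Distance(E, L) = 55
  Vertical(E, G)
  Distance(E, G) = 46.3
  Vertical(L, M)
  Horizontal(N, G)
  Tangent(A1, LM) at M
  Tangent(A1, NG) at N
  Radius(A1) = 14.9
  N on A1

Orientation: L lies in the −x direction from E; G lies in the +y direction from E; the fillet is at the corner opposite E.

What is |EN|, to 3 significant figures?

61.3

E is at the origin; E and L share the same y with |EL| = 55.0 and L on the −x side, so L = (-55.0, 0.00). E and G share the same x with |EG| = 46.3 and G on the +y side, so G = (0.00, 46.3). The virtual corner opposite E is at (-55.0, 46.3). The tangent condition forces CM to be normal to LM and A1 meets NG tangentially, so CN is at right angles to NG, with radius 14.9, so the center C sits 14.9 in from both sides at C = (-40.1, 31.4). That places the tangent points at M = (-55.0, 31.4) on LM and N = (-40.1, 46.3) on NG. Then |EN| = |N − E| = 61.3.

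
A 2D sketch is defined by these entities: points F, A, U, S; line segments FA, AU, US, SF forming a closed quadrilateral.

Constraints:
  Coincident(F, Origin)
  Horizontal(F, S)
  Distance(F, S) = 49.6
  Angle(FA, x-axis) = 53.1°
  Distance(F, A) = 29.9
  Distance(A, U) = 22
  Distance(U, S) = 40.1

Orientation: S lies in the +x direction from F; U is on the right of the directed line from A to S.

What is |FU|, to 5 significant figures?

10.283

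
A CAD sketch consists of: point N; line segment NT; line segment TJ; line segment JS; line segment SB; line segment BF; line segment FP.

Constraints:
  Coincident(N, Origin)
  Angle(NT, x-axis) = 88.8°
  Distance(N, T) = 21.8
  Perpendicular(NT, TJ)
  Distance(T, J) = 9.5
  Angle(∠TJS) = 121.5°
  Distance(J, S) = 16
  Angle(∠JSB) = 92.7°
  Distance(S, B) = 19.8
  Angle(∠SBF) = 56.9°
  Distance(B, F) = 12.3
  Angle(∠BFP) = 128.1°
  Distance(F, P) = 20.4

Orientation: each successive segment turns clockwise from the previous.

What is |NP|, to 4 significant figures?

28.01

N is at the origin; NT runs at 88.8° with length 21.8, so T = (0.4565, 21.80). NT is perpendicular to TJ, so TJ runs at -1.200°; with |TJ| = 9.5, J = (9.954, 21.60). ∠TJS = 121.5° gives JS at -59.70° from the x-axis; with |JS| = 16.0, S = (18.03, 7.782). ∠JSB = 92.7° gives SB at -147.0° from the x-axis; with |SB| = 19.8, B = (1.421, -3.002). ∠SBF = 56.9° gives BF at 89.90° from the x-axis; with |BF| = 12.3, F = (1.443, 9.298). ∠BFP = 128.1° gives FP at 38.00° from the x-axis; with |FP| = 20.4, P = (17.52, 21.86). Then |NP| = |P − N| = 28.01.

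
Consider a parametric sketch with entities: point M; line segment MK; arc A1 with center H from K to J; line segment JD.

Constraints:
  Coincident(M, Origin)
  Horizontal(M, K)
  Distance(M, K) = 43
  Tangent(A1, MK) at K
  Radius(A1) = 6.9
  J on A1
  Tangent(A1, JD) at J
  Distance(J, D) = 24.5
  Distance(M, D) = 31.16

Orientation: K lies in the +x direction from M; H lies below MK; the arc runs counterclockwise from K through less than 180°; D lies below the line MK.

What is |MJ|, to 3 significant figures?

37.7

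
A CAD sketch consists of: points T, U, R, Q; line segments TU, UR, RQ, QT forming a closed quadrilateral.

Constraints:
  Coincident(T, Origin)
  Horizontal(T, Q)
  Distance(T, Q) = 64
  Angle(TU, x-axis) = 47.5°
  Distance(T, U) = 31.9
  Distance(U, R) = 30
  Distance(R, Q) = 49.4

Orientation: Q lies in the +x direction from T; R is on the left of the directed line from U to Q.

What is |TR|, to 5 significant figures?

61.882

T is at the origin; TQ is horizontal with |TQ| = 64.0 and Q in +x, so Q = (64.0, 0). TU runs at 47.5° with |TU| = 31.9, so U = (21.551, 23.519). R is determined by |UR| = 30.0 and |RQ| = 49.4 together: it lies at the intersection of circle(U, 30.0) and circle(Q, 49.4). With |UQ| = 48.529, the foot of the radical line on UQ is 8.3938 from U and the perpendicular offset is √(30.0² − 8.3938²) = 28.802. Taking the left-of-UQ solution: R = (42.852, 44.644).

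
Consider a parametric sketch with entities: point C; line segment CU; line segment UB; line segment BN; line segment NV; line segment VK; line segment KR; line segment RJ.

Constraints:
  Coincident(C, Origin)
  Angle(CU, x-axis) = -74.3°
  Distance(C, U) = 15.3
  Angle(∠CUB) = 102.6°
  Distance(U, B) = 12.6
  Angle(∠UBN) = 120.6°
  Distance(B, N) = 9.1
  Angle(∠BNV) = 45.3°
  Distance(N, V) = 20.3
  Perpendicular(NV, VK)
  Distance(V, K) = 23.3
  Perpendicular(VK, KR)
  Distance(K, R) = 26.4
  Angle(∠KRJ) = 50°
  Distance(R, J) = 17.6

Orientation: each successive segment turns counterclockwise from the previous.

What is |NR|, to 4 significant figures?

24.09

C is at the origin; CU runs at -74.3° with length 15.3, so U = (4.140, -14.73). ∠CUB = 102.6° gives UB at 3.100° from the x-axis; with |UB| = 12.6, B = (16.72, -14.05). ∠UBN = 120.6° gives BN at 62.50° from the x-axis; with |BN| = 9.1, N = (20.92, -5.976). ∠BNV = 45.3° gives NV at -162.8° from the x-axis; with |NV| = 20.3, V = (1.532, -11.98). The perpendicularity gives VK at right angles to NV, so VK runs at -72.80°; with |VK| = 23.3, K = (8.422, -34.24). VK ⟂ KR, so KR runs at 17.20°; with |KR| = 26.4, R = (33.64, -26.43). Then |NR| = |R − N| = 24.09.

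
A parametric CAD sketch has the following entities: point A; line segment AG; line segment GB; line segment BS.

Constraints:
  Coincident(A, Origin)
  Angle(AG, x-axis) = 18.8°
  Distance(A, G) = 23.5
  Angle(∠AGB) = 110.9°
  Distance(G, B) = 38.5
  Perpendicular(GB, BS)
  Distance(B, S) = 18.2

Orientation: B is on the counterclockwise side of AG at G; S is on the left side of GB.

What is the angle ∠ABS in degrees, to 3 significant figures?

64.9°

A is at the origin; AG runs at 18.8° with length 23.5, so G = 23.5·(cos 18.8°, sin 18.8°) = (22.2, 7.57). ∠AGB = 110.9°, so GB runs at 18.8° + (180° − 110.9°) = 87.9° from the x-axis; with |GB| = 38.5, B = G + 38.5·(cos 87.9°, sin 87.9°) = (23.7, 46.0). GB ⟂ BS; with |BS| = 18.2 on the left of GB, S = B + 18.2·(-0.999, 0.0366) = (5.47, 46.7). Then cos ∠ABS = BA·BS / (|BA||BS|), giving 64.9°.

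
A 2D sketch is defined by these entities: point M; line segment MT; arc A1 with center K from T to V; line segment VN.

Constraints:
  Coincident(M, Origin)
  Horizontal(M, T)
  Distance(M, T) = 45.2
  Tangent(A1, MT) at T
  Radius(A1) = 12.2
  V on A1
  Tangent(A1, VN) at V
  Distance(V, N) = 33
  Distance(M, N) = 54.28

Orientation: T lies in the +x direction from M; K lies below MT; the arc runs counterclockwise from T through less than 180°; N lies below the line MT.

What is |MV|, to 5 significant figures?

34.967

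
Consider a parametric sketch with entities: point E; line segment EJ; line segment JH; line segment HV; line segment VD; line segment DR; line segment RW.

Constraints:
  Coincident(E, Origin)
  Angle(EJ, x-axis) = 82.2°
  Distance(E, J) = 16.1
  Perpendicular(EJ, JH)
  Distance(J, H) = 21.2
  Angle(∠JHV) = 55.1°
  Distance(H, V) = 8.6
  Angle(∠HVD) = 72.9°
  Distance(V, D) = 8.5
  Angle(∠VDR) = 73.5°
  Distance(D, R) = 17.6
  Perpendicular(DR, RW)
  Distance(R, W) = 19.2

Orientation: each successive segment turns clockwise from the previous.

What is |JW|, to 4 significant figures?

36.41

E is at the origin; EJ runs at 82.2° with length 16.1, so J = (2.185, 15.95). EJ ⟂ JH, so JH runs at -7.800°; with |JH| = 21.2, H = (23.19, 13.07). ∠JHV = 55.1° gives HV at -132.7° from the x-axis; with |HV| = 8.6, V = (17.36, 6.754). ∠HVD = 72.9° gives VD at 120.2° from the x-axis; with |VD| = 8.5, D = (13.08, 14.10). ∠VDR = 73.5° gives DR at 13.70° from the x-axis; with |DR| = 17.6, R = (30.18, 18.27). DR is perpendicular to RW, so RW runs at -76.30°; with |RW| = 19.2, W = (34.73, -0.3855). Then |JW| = |W − J| = 36.41.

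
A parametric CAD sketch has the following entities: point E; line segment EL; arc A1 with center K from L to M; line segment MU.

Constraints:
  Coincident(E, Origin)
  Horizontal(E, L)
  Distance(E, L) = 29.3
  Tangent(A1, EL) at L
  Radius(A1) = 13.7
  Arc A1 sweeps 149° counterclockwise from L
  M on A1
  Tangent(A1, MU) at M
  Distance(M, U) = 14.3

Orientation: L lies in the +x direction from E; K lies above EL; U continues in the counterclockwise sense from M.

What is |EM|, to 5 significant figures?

44.375

E is at the origin; EL is horizontal with |EL| = 29.3 and L on the +x side, so L = (29.300, 0.0000). Tangency of A1 to EL means the radius KL is perpendicular to EL, so K = L + (0, 13.7) = (29.300, 13.700). On A1, L sits at bearing -90° from K; a 149° counterclockwise sweep puts M at bearing 59°, so M = K + 13.7·(cos 59°, sin 59°) = (36.356, 25.443). Then |EM| = |M − E| = 44.375.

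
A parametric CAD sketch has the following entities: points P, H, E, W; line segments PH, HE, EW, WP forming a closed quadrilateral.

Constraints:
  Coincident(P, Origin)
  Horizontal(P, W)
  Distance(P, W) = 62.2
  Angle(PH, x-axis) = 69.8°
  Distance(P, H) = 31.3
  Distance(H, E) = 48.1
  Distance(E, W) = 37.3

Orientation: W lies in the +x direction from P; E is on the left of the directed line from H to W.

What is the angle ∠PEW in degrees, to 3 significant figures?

63.6°

P is at the origin; P and W share the same y with |PW| = 62.2 and W in +x, so W = (62.2, 0). PH runs at 69.8° with |PH| = 31.3, so H = (10.8, 29.4). E is determined by |HE| = 48.1 and |EW| = 37.3 together: it lies at the intersection of circle(H, 48.1) and circle(W, 37.3). With |HW| = 59.2, the foot of the radical line on HW is 37.4 from H and the perpendicular offset is √(48.1² − 37.4²) = 30.3. Taking the left-of-HW solution: E = (58.3, 37.1).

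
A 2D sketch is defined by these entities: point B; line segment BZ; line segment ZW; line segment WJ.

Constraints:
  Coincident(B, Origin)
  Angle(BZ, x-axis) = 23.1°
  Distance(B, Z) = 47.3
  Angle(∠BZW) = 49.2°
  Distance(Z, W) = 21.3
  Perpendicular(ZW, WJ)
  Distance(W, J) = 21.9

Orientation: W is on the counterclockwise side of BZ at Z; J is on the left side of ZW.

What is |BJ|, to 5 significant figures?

16.902

B is at the origin; BZ runs at 23.1° with length 47.3, so Z = 47.3·(cos 23.1°, sin 23.1°) = (43.508, 18.558). ∠BZW = 49.2°, so ZW runs at 23.1° + (180° − 49.2°) = 153.90° from the x-axis; with |ZW| = 21.3, W = Z + 21.3·(cos 153.90°, sin 153.90°) = (24.380, 27.928). ZW ⟂ WJ; with |WJ| = 21.9 on the left of ZW, J = W + 21.9·(-0.43994, -0.89803) = (14.745, 8.2614). Then |BJ| = |J − B| = 16.902.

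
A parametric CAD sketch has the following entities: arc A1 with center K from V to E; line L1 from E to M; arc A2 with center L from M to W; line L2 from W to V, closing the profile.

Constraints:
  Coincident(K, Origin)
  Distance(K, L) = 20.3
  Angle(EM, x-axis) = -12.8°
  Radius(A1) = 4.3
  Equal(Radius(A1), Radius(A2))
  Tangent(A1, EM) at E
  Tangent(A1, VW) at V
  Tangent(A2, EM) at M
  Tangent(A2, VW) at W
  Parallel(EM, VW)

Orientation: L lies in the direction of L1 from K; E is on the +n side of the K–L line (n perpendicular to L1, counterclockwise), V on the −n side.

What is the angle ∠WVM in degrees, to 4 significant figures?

22.96°

Tangency of A1 to both parallel lines with radius 4.3 puts E and V at K ± 4.3·n: E = (0.9527, 4.193), V = (-0.9527, -4.193). Equal radii place M and W the same way about L: M = L + 4.3·n = (20.75, -0.3043), W = L − 4.3·n = (18.84, -8.691). Then cos ∠WVM = VW·VM / (|VW||VM|), giving 22.96°.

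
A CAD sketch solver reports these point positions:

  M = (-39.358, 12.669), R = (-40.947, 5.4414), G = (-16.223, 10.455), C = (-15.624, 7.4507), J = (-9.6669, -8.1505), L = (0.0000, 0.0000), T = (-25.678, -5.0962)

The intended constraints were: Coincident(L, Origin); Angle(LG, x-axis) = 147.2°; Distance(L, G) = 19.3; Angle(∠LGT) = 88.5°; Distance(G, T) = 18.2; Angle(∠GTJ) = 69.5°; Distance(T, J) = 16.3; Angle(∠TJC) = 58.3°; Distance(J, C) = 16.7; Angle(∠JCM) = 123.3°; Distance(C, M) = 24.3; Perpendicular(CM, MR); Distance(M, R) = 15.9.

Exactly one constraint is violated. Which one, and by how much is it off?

Distance(M, R) = 15.9 — off by 8.50.

L = (0.00, 0.00) ✓; LG at 147.2° ✓; |LG| = 19.30 ✓; ∠LGT = 88.50° ✓; |GT| = 18.20 ✓; ∠GTJ = 69.50° ✓; |TJ| = 16.30 ✓; ∠TJC = 58.30° ✓; |JC| = 16.70 ✓; ∠JCM = 123.3° ✓; |CM| = 24.30 ✓; ∠(CM, MR) = 90.00° ✓; |MR| = 7.400 ✗.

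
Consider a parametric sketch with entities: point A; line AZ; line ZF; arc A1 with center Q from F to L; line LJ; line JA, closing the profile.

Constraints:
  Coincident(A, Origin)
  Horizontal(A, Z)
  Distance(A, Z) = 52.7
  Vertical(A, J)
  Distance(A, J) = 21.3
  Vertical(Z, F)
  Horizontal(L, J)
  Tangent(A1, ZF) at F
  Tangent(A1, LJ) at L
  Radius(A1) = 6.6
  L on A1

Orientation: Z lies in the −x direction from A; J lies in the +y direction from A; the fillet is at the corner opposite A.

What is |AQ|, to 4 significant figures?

48.39

AJ is vertical with |AJ| = 21.3 and J on the +y side, so J = (0.000, 21.30). The virtual corner opposite A is at (-52.70, 21.30). Since A1 is tangent to ZF there, QF ⟂ ZF and A1 meets LJ tangentially, so QL is at right angles to LJ, with radius 6.6, so the center Q sits 6.6 in from both sides at Q = (-46.10, 14.70). Then |AQ| = |Q − A| = 48.39.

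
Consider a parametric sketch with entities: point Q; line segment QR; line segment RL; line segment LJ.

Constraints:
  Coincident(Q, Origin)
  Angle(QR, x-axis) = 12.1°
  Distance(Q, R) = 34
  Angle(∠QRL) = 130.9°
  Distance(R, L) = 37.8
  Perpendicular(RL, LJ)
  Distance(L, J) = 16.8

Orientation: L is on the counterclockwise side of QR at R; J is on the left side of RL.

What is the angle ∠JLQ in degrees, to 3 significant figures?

66.8°

∠QRL = 130.9°, so RL runs at 12.1° + (180° − 130.9°) = 61.2° from the x-axis; with |RL| = 37.8, L = R + 37.8·(cos 61.2°, sin 61.2°) = (51.5, 40.3). RL is perpendicular to LJ; with |LJ| = 16.8 on the left of RL, J = L + 16.8·(-0.876, 0.482) = (36.7, 48.3). Then cos ∠JLQ = LJ·LQ / (|LJ||LQ|), giving 66.8°.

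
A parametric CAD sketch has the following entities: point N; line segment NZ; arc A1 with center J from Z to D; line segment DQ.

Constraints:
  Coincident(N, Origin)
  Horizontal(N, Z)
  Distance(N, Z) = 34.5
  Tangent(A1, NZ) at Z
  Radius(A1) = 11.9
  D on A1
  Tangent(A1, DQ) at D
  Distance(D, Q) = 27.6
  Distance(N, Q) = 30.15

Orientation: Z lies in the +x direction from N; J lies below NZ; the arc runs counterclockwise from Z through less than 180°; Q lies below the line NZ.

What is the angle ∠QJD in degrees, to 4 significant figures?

66.68°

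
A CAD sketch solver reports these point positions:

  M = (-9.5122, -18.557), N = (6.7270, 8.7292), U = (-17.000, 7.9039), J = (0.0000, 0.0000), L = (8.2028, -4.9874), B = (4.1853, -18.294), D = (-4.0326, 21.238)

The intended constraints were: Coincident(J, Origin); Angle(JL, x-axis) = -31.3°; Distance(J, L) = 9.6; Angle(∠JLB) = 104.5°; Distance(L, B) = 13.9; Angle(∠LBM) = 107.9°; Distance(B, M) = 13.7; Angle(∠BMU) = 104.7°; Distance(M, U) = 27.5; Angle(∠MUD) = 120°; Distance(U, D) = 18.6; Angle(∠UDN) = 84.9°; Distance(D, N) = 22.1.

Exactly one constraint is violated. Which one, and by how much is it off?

Distance(D, N) = 22.1 — off by 5.60.

J = (0.00, 0.00) ✓; JL at -31.30° ✓; |JL| = 9.600 ✓; ∠JLB = 104.5° ✓; |LB| = 13.90 ✓; ∠LBM = 107.9° ✓; |BM| = 13.70 ✓; ∠BMU = 104.7° ✓; |MU| = 27.50 ✓; ∠MUD = 120.0° ✓; |UD| = 18.60 ✓; ∠UDN = 84.90° ✓; |DN| = 16.50 ✗.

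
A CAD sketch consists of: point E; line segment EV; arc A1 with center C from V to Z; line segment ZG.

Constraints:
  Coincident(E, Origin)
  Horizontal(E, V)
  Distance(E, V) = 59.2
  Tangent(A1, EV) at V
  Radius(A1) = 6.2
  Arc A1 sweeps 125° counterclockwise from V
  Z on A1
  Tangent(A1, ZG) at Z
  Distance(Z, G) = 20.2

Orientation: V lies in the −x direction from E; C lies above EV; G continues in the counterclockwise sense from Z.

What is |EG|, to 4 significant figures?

70.78

On A1, V sits at bearing -90° from C; a 125° counterclockwise sweep puts Z at bearing 35°, so Z = C + 6.2·(cos 35°, sin 35°) = (-54.12, 9.756). A1 meets ZG tangentially, so CZ is at right angles to ZG, so ZG runs along (−sin 35°, cos 35°); with |ZG| = 20.2, G = (-65.71, 26.30). Then |EG| = |G − E| = 70.78.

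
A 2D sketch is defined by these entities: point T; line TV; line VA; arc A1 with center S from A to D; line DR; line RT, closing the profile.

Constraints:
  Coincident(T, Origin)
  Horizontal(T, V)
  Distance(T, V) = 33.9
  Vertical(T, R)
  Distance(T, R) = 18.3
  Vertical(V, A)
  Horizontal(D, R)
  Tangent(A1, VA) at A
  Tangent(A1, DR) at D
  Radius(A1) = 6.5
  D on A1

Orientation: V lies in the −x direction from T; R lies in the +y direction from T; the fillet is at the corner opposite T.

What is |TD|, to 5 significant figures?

32.949

The virtual corner opposite T is at (-33.900, 18.300). The tangent condition forces SA to be normal to VA and since A1 is tangent to DR there, SD ⟂ DR, with radius 6.5, so the center S sits 6.5 in from both sides at S = (-27.400, 11.800). That places the tangent points at A = (-33.900, 11.800) on VA and D = (-27.400, 18.300) on DR. Then |TD| = |D − T| = 32.949.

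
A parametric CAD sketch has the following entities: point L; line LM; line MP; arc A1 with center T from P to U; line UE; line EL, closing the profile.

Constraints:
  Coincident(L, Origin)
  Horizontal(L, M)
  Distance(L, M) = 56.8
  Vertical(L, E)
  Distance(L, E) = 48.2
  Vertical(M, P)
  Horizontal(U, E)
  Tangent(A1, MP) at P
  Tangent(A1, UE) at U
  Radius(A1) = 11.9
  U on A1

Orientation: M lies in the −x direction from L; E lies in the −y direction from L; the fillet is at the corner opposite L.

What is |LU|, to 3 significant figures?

65.9

The virtual corner opposite L is at (-56.8, -48.2). The tangent condition forces TP to be normal to MP and since A1 is tangent to UE there, TU ⟂ UE, with radius 11.9, so the center T sits 11.9 in from both sides at T = (-44.9, -36.3). That places the tangent points at P = (-56.8, -36.3) on MP and U = (-44.9, -48.2) on UE. Then |LU| = |U − L| = 65.9.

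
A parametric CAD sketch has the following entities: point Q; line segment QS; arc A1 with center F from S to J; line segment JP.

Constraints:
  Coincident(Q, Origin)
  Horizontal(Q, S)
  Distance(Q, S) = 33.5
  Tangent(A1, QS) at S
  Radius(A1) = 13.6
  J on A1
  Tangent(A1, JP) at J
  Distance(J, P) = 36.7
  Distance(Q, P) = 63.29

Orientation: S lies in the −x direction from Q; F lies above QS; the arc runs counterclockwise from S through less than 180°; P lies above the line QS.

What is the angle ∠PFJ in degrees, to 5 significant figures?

69.667°

Checks: |FJ| = 13.60 ✓; ∠(FJ, JP) = 90.00° ✓; |JP| = 36.70 ✓; |QP| = 63.29 ✓.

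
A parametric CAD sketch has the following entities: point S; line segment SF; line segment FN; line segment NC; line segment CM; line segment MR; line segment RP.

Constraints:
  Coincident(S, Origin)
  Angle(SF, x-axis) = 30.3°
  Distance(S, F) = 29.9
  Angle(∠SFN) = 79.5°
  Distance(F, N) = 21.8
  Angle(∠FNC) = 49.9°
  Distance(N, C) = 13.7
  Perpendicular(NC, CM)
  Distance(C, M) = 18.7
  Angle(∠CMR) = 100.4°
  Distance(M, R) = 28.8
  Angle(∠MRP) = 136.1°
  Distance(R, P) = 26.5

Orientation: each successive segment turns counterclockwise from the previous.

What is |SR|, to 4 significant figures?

56.48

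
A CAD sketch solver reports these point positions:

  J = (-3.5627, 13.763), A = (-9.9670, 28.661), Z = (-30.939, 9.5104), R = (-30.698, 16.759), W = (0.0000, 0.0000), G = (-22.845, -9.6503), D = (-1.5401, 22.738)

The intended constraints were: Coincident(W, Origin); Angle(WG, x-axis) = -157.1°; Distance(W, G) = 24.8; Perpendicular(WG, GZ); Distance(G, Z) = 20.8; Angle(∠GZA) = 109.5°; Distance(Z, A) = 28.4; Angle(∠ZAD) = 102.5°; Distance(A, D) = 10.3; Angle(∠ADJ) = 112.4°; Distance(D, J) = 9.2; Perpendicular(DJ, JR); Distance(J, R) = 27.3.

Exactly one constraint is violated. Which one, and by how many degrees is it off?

Perpendicular(DJ, JR) — off by 6.40°.

W = (0.00, 0.00) ✓; WG at -157.1° ✓; |WG| = 24.80 ✓; ∠(WG, GZ) = 90.00° ✓; |GZ| = 20.80 ✓; ∠GZA = 109.5° ✓; |ZA| = 28.40 ✓; ∠ZAD = 102.5° ✓; |AD| = 10.30 ✓; ∠ADJ = 112.4° ✓; |DJ| = 9.200 ✓; ∠(DJ, JR) = 83.60° ✗; |JR| = 27.30 ✓.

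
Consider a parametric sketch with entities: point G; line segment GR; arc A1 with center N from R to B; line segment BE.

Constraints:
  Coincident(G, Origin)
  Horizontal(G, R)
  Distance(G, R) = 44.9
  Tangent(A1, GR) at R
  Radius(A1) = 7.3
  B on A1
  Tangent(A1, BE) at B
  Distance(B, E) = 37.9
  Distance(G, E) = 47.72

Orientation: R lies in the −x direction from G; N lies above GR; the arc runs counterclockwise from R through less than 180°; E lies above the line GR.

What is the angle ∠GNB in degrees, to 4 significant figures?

10.51°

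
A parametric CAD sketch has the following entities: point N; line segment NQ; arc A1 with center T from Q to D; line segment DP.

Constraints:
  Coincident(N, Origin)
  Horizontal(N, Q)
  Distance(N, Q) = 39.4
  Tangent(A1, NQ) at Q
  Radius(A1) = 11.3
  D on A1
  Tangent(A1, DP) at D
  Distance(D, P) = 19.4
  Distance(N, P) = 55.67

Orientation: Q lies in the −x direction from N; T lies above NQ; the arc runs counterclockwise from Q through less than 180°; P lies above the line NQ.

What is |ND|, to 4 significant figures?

36.67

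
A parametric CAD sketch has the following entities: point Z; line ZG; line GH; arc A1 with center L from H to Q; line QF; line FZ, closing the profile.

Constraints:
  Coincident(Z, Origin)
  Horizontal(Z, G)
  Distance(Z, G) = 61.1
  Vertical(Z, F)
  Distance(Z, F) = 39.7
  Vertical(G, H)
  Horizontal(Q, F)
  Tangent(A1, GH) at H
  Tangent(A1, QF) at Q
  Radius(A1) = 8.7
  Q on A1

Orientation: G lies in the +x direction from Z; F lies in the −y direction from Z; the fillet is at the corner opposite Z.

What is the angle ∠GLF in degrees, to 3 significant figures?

115°

Z and F share the same x with |ZF| = 39.7 and F on the −y side, so F = (0.00, -39.7). The virtual corner opposite Z is at (61.1, -39.7). The tangent condition forces LH to be normal to GH and the tangent condition forces LQ to be normal to QF, with radius 8.7, so the center L sits 8.7 in from both sides at L = (52.4, -31.0). Then cos ∠GLF = LG·LF / (|LG||LF|), giving 115°.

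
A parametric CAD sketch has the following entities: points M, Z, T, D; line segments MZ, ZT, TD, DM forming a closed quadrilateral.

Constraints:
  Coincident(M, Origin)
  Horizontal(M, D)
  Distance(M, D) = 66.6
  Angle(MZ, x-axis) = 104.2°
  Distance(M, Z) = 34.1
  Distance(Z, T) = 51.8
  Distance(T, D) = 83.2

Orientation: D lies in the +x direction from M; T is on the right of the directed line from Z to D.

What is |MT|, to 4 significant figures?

23.43

Checks: |ZT| = 51.80 ✓; |TD| = 83.20 ✓.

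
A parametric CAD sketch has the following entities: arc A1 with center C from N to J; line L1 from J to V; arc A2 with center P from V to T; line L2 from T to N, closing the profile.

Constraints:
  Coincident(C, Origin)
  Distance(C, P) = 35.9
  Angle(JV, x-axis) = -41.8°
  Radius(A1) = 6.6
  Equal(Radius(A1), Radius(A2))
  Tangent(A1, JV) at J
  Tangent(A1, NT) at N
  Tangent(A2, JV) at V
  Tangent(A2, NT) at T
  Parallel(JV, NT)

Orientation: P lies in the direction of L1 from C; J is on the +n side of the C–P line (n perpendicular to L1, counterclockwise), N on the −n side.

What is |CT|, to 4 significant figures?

36.50

The slot axis is L1's direction at -41.8°, so u = (cos -41.8°, sin -41.8°) = (0.7455, -0.6665) and n = (−sin -41.8°, cos -41.8°) = (0.6665, 0.7455). C is at the origin and P lies 35.9 along u from C, so P = 35.9·u = (26.76, -23.93). Tangency of A1 to both parallel lines with radius 6.6 puts J and N at C ± 6.6·n: J = (4.399, 4.920), N = (-4.399, -4.920). Equal radii place V and T the same way about P: V = P + 6.6·n = (31.16, -19.01), T = P − 6.6·n = (22.36, -28.85). Then |CT| = |T − C| = 36.50.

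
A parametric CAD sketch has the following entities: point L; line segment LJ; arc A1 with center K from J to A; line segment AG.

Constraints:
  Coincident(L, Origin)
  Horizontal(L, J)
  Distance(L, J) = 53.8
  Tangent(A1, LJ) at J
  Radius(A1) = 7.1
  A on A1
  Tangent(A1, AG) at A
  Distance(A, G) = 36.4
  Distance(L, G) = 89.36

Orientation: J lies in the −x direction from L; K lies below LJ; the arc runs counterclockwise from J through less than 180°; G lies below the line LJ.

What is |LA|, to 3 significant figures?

58.7

Checks: ∠(KJ, JL) = 90.00° ✓; |KJ| = 7.100 ✓; |KA| = 7.100 ✓; ∠(KA, AG) = 90.00° ✓; |AG| = 36.40 ✓; |LG| = 89.36 ✓.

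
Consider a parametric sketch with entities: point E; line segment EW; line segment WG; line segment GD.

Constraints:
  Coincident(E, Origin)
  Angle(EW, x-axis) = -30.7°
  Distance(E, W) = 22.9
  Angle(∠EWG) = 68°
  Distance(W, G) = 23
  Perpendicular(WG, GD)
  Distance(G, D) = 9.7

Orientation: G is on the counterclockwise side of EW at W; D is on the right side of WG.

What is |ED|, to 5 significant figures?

34.129

∠EWG = 68.0°, so WG runs at -30.7° + (180° − 68.0°) = 81.300° from the x-axis; with |WG| = 23.0, G = W + 23.0·(cos 81.300°, sin 81.300°) = (23.170, 11.044). WG is perpendicular to GD; with |GD| = 9.7 on the right of WG, D = G + 9.7·(0.98849, -0.15126) = (32.758, 9.5767). Then |ED| = |D − E| = 34.129.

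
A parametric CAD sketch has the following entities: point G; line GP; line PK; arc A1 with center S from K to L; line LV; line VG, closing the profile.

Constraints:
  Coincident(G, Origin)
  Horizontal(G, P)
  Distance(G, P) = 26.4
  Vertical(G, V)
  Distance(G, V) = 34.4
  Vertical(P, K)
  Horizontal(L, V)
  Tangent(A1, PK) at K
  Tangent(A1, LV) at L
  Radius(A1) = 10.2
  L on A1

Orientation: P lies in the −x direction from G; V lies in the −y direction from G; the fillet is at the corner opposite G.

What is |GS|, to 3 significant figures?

29.1

GV is vertical with |GV| = 34.4 and V on the −y side, so V = (0.00, -34.4). The virtual corner opposite G is at (-26.4, -34.4). A1 meets PK tangentially, so SK is at right angles to PK and tangency of A1 to LV means the radius SL is perpendicular to LV, with radius 10.2, so the center S sits 10.2 in from both sides at S = (-16.2, -24.2). Then |GS| = |S − G| = 29.1.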